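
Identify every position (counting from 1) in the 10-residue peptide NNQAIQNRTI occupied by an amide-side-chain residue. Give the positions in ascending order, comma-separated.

Asparagine (N) and glutamine (Q) have uncharged amide side chains.
Matching residues: N1, N2, Q3, Q6, N7.

1, 2, 3, 6, 7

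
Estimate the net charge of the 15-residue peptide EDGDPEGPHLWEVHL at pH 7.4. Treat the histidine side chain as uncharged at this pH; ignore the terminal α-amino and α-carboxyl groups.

Near pH 7.4, K and R contribute +1 each, D and E contribute −1 each, and every other side chain (His included, as stated) is uncharged.
Positive (K, R): none → +0.
Negative (D, E): E1, D2, D4, E6, E12 → −5.
Net charge = (+0) + (−5) = −5.

-5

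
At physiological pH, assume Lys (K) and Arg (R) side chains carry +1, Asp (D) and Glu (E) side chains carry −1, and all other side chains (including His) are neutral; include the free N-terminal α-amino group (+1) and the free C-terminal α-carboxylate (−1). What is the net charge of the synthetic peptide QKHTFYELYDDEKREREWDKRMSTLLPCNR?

0

Positive (K, R): K2, K13, R14, R16, K20, R21, R30 → +7.
Negative (D, E): E7, D10, D11, E12, E15, E17, D19 → −7.
The N-terminus (+1) and C-terminus (−1) cancel.
Net charge = (+7) + (−7) = 0.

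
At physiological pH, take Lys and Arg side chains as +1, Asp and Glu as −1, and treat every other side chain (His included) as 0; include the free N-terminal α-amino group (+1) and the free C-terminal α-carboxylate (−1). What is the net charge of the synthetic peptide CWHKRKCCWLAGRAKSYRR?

Positive (K, R): K4, R5, K6, R13, K15, R18, R19 → +7.
Negative (D, E): none → −0.
The N-terminus (+1) and C-terminus (−1) cancel.
Net charge = (+7) + (−0) = +7.

+7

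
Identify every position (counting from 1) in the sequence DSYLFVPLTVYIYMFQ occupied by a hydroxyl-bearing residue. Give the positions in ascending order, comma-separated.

Matching residues: S2, Y3, T9, Y11, Y13.

2, 3, 9, 11, 13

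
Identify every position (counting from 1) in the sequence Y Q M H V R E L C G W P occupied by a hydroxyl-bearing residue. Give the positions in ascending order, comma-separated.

1

S, T, and Y are the three residues with a side-chain hydroxyl.
Matching residues: Y1.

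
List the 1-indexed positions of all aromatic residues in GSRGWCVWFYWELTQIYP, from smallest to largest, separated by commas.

5, 8, 9, 10, 11, 17

Phenylalanine (F), tryptophan (W), and tyrosine (Y) have aromatic ring side chains.
Matching residues: W5, W8, F9, Y10, W11, Y17.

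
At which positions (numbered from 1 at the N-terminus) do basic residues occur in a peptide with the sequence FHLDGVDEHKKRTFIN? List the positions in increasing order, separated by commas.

K, R, and H are the three residues with basic side chains (ε-amine, guanidinium, and imidazole respectively).
Matching residues: H2, H9, K10, K11, R12.

2, 9, 10, 11, 12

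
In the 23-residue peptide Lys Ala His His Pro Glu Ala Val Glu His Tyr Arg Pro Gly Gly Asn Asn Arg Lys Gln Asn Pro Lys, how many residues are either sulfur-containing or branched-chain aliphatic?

Sulfur-containing: C, M. Branched-chain aliphatic: I, L, V.
Sulfur-containing residues here: none (0).
Branched-chain aliphatic residues here: Val8 (1).
The two groups share no amino acid, so total = 0 + 1 = 1.

1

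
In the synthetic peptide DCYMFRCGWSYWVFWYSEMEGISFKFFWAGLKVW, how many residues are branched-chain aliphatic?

4

The BCAAs are Val, Leu, and Ile — aliphatic side chains with a branch point.
Matching residues: V13, I22, L31, V33.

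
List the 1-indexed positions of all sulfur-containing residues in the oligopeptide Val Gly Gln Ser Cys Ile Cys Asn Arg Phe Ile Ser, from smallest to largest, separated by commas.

Cysteine (C, thiol) and methionine (M, thioether) are the two sulfur-containing amino acids.
Matching residues: Cys5, Cys7.

5, 7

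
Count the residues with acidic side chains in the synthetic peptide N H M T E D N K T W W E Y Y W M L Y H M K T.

3

Only D (aspartate) and E (glutamate) carry a side-chain carboxylic acid.
Matching residues: E5, D6, E12.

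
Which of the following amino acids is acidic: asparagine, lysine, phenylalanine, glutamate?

The acidic residues are Asp (D) and Glu (E), whose side chains end in a carboxylate group.
Of the listed options, only glutamate belongs to this group.

glutamate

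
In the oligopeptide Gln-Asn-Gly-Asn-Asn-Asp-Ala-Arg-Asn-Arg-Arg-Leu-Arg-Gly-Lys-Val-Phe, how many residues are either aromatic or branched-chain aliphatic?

3

Aromatic: F, W, Y. Branched-chain aliphatic: I, L, V.
Aromatic residues here: Phe17 (1).
Branched-chain aliphatic residues here: Leu12, Val16 (2).
The two groups share no amino acid, so total = 1 + 2 = 3.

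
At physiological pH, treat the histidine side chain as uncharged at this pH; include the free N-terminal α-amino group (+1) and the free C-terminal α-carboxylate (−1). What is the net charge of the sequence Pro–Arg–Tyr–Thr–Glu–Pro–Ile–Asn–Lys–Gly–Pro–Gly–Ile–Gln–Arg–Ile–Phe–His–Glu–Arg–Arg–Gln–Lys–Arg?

Near pH 7.4, K and R contribute +1 each, D and E contribute −1 each, and every other side chain (His included, as stated) is uncharged.
Positive (K, R): Arg2, Lys9, Arg15, Arg20, Arg21, Lys23, Arg24 → +7.
Negative (D, E): Glu5, Glu19 → −2.
The N-terminus (+1) and C-terminus (−1) cancel.
Net charge = (+7) + (−2) = +5.

+5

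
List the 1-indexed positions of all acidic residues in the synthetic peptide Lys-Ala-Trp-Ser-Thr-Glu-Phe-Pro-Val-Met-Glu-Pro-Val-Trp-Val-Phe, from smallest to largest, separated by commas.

6, 11

Aspartate (D) and glutamate (E) have carboxylic-acid side chains and are the acidic amino acids.
Matching residues: Glu6, Glu11.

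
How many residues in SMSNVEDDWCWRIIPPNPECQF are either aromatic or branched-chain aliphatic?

Aromatic: F, W, Y. Branched-chain aliphatic: I, L, V.
Aromatic residues here: W9, W11, F22 (3).
Branched-chain aliphatic residues here: V5, I13, I14 (3).
The two groups share no amino acid, so total = 3 + 3 = 6.

6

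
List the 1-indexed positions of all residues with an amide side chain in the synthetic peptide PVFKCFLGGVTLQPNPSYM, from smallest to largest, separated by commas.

Only N (asparagine) and Q (glutamine) carry a side-chain carboxamide.
Matching residues: Q13, N15.

13, 15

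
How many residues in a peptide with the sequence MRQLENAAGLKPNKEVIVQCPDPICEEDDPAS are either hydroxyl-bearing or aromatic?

Hydroxyl-bearing: S, T, Y. Aromatic: F, W, Y.
Hydroxyl-bearing residues here: S32 (1).
Aromatic residues here: none (0).
(Y belongs to both groups, but none appear in this sequence.) Total = 1 + 0 = 1.

1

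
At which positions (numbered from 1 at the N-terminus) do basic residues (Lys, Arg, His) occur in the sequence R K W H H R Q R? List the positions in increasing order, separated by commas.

1, 2, 4, 5, 6, 8

Matching residues: R1, K2, H4, H5, R6, R8.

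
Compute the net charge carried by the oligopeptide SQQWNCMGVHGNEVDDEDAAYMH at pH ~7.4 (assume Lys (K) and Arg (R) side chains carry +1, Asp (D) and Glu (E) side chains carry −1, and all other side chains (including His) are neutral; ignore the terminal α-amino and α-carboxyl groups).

Positive (K, R): none → +0.
Negative (D, E): E13, D15, D16, E17, D18 → −5.
Net charge = (+0) + (−5) = −5.

-5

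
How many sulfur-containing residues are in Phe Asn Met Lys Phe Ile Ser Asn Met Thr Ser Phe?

2

The sulfur-bearing residues are cysteine (–SH) and methionine (–S–CH₃).
Matching residues: Met3, Met9.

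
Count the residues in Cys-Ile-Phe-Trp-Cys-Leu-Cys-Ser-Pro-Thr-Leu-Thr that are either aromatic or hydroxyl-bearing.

Aromatic: F, W, Y. Hydroxyl-bearing: S, T, Y.
Aromatic residues here: Phe3, Trp4 (2).
Hydroxyl-bearing residues here: Ser8, Thr10, Thr12 (3).
(Y belongs to both groups, but none appear in this sequence.) Total = 2 + 3 = 5.

5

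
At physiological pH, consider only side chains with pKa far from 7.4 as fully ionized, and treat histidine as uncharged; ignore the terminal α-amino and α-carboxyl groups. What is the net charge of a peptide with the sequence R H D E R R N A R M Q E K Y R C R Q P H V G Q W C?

+4

At pH ~7.4 the Lys and Arg side chains are protonated (+1), the Asp and Glu side chains are deprotonated (−1), and with His taken as neutral all other side chains carry no charge.
Positive (K, R): R1, R5, R6, R9, K13, R15, R17 → +7.
Negative (D, E): D3, E4, E12 → −3.
Net charge = (+7) + (−3) = +4.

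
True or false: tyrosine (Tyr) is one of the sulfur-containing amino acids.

False

The sulfur-bearing residues are cysteine (–SH) and methionine (–S–CH₃).
Tyrosine is not in this group.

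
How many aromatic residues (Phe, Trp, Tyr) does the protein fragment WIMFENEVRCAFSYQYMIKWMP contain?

6

Matching residues: W1, F4, F12, Y14, Y16, W20.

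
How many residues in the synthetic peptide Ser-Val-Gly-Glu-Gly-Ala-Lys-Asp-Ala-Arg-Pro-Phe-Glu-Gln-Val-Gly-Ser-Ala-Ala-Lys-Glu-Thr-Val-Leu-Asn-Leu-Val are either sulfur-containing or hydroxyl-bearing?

3

Sulfur-containing: C, M. Hydroxyl-bearing: S, T, Y.
Sulfur-containing residues here: none (0).
Hydroxyl-bearing residues here: Ser1, Ser17, Thr22 (3).
The two groups share no amino acid, so total = 0 + 3 = 3.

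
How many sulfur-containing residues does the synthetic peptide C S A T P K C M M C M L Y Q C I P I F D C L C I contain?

9

The sulfur-bearing residues are cysteine (–SH) and methionine (–S–CH₃).
Matching residues: C1, C7, M8, M9, C10, M11, C15, C21, C23.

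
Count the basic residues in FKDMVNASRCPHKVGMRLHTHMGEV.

The basic amino acids are Lys (K), Arg (R), and His (H).
Matching residues: K2, R9, H12, K13, R17, H19, H21.

7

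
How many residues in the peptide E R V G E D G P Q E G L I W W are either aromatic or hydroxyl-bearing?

2

Aromatic: F, W, Y. Hydroxyl-bearing: S, T, Y.
Aromatic residues here: W14, W15 (2).
Hydroxyl-bearing residues here: none (0).
(Y belongs to both groups, but none appear in this sequence.) Total = 2 + 0 = 2.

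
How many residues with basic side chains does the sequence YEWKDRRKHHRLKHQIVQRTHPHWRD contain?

K, R, and H are the three residues with basic side chains (ε-amine, guanidinium, and imidazole respectively).
Matching residues: K4, R6, R7, K8, H9, H10, R11, K13, H14, R19, H21, H23, R25.

13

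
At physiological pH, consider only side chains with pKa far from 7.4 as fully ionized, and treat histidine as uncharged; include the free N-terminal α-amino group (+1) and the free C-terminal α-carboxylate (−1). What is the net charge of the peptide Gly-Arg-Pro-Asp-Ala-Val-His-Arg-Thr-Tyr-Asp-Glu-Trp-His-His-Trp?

At pH ~7.4 the Lys and Arg side chains are protonated (+1), the Asp and Glu side chains are deprotonated (−1), and with His taken as neutral all other side chains carry no charge.
Positive (K, R): Arg2, Arg8 → +2.
Negative (D, E): Asp4, Asp11, Glu12 → −3.
The N-terminus (+1) and C-terminus (−1) cancel.
Net charge = (+2) + (−3) = −1.

-1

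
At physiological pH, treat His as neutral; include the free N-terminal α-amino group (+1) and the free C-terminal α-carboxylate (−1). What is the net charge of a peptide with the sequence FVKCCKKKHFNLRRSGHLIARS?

At pH ~7.4 the Lys and Arg side chains are protonated (+1), the Asp and Glu side chains are deprotonated (−1), and with His taken as neutral all other side chains carry no charge.
Positive (K, R): K3, K6, K7, K8, R13, R14, R21 → +7.
Negative (D, E): none → −0.
The N-terminus (+1) and C-terminus (−1) cancel.
Net charge = (+7) + (−0) = +7.

+7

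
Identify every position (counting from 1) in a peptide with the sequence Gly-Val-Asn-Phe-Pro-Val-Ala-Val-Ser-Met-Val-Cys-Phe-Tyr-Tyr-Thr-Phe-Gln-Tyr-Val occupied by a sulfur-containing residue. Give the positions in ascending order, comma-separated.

10, 12

Cysteine (C, thiol) and methionine (M, thioether) are the two sulfur-containing amino acids.
Matching residues: Met10, Cys12.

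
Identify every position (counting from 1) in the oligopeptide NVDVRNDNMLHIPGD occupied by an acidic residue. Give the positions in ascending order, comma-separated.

3, 7, 15

Only D (aspartate) and E (glutamate) carry a side-chain carboxylic acid.
Matching residues: D3, D7, D15.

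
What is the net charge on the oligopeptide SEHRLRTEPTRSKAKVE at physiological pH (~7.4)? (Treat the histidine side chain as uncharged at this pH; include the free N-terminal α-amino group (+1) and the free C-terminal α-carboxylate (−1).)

Near pH 7.4, K and R contribute +1 each, D and E contribute −1 each, and every other side chain (His included, as stated) is uncharged.
Positive (K, R): R4, R6, R11, K13, K15 → +5.
Negative (D, E): E2, E8, E17 → −3.
The N-terminus (+1) and C-terminus (−1) cancel.
Net charge = (+5) + (−3) = +2.

+2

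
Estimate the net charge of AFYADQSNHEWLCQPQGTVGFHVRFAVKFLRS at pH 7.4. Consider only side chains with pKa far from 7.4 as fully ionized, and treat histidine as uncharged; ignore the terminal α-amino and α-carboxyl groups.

Near pH 7.4, K and R contribute +1 each, D and E contribute −1 each, and every other side chain (His included, as stated) is uncharged.
Positive (K, R): R24, K28, R31 → +3.
Negative (D, E): D5, E10 → −2.
Net charge = (+3) + (−2) = +1.

+1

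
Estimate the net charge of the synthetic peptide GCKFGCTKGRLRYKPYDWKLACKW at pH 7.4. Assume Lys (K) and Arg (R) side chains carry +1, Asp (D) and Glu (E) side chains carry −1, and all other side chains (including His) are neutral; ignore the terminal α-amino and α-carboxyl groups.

Positive (K, R): K3, K8, R10, R12, K14, K19, K23 → +7.
Negative (D, E): D17 → −1.
Net charge = (+7) + (−1) = +6.

+6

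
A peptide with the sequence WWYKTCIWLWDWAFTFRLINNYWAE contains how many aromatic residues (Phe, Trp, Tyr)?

Matching residues: W1, W2, Y3, W8, W10, W12, F14, F16, Y22, W23.

10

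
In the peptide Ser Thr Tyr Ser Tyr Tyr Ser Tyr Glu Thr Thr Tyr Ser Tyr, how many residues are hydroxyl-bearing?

13

The –OH-bearing residues are Ser, Thr (aliphatic alcohols), and Tyr (phenol).
Matching residues: Ser1, Thr2, Tyr3, Ser4, Tyr5, Tyr6, Ser7, Tyr8, Thr10, Thr11, Tyr12, Ser13, Tyr14.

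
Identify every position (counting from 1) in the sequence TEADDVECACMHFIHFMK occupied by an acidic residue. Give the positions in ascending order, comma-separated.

Aspartate (D) and glutamate (E) have carboxylic-acid side chains and are the acidic amino acids.
Matching residues: E2, D4, D5, E7.

2, 4, 5, 7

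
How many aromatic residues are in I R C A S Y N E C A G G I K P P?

1

F, W, and Y each carry an aromatic ring on the side chain.
Matching residues: Y6.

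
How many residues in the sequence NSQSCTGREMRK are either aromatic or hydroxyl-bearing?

Aromatic: F, W, Y. Hydroxyl-bearing: S, T, Y.
Aromatic residues here: none (0).
Hydroxyl-bearing residues here: S2, S4, T6 (3).
(Y belongs to both groups, but none appear in this sequence.) Total = 0 + 3 = 3.

3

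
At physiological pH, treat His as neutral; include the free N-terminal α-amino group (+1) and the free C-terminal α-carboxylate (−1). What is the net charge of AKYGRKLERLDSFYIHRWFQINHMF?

The side chains ionized at physiological pH are Lys/Arg (+1) and Asp/Glu (−1); with His treated as neutral, nothing else contributes.
Positive (K, R): K2, R5, K6, R9, R17 → +5.
Negative (D, E): E8, D11 → −2.
The N-terminus (+1) and C-terminus (−1) cancel.
Net charge = (+5) + (−2) = +3.

+3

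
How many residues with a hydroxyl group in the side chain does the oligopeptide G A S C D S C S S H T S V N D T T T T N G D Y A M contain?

11

Serine (S), threonine (T), and tyrosine (Y) each carry a hydroxyl group on the side chain.
Matching residues: S3, S6, S8, S9, T11, S12, T16, T17, T18, T19, Y23.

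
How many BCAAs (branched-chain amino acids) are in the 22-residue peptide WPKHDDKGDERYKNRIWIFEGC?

2

Valine (V), leucine (L), and isoleucine (I) are the branched-chain amino acids.
Matching residues: I16, I18.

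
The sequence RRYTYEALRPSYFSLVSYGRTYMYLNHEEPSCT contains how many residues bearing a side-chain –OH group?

The –OH-bearing residues are Ser, Thr (aliphatic alcohols), and Tyr (phenol).
Matching residues: Y3, T4, Y5, S11, Y12, S14, S17, Y18, T21, Y22, Y24, S31, T33.

13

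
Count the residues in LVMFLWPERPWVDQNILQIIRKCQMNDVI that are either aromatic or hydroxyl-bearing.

Aromatic: F, W, Y. Hydroxyl-bearing: S, T, Y.
Aromatic residues here: F4, W6, W11 (3).
Hydroxyl-bearing residues here: none (0).
(Y belongs to both groups, but none appear in this sequence.) Total = 3 + 0 = 3.

3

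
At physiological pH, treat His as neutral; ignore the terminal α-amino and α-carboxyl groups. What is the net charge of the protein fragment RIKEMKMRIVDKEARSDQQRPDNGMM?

+2

The side chains ionized at physiological pH are Lys/Arg (+1) and Asp/Glu (−1); with His treated as neutral, nothing else contributes.
Positive (K, R): R1, K3, K6, R8, K12, R15, R20 → +7.
Negative (D, E): E4, D11, E13, D17, D22 → −5.
Net charge = (+7) + (−5) = +2.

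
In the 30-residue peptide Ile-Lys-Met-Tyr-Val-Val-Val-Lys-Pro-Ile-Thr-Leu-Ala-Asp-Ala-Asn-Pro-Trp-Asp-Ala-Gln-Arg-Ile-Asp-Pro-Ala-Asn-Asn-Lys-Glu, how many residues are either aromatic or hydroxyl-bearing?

Aromatic: F, W, Y. Hydroxyl-bearing: S, T, Y.
Aromatic residues here: Tyr4, Trp18 (2).
Hydroxyl-bearing residues here: Tyr4, Thr11 (2).
Y is in both groups, so the 1 Y residue must not be double-counted.
Total = 2 + 2 − 1 = 3.

3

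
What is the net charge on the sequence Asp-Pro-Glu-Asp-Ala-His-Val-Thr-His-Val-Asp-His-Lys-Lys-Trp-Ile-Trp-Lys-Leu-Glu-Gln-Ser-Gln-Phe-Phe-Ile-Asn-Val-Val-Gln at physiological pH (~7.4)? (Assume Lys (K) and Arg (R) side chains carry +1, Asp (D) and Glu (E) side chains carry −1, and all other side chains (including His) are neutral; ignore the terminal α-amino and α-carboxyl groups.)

-2

Positive (K, R): Lys13, Lys14, Lys18 → +3.
Negative (D, E): Asp1, Glu3, Asp4, Asp11, Glu20 → −5.
Net charge = (+3) + (−5) = −2.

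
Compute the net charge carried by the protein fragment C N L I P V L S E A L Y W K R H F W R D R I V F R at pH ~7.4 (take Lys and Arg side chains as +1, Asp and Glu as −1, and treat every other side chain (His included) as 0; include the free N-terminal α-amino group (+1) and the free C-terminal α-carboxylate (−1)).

+3

Positive (K, R): K14, R15, R19, R21, R25 → +5.
Negative (D, E): E9, D20 → −2.
The N-terminus (+1) and C-terminus (−1) cancel.
Net charge = (+5) + (−2) = +3.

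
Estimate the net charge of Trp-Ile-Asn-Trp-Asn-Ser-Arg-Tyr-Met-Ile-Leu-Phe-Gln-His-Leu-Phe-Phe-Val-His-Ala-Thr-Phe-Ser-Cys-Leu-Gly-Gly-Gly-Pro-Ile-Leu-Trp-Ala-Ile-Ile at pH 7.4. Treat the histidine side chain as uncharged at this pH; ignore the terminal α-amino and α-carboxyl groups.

The side chains ionized at physiological pH are Lys/Arg (+1) and Asp/Glu (−1); with His treated as neutral, nothing else contributes.
Positive (K, R): Arg7 → +1.
Negative (D, E): none → −0.
Net charge = (+1) + (−0) = +1.

+1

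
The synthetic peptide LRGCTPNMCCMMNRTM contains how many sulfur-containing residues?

The sulfur-bearing residues are cysteine (–SH) and methionine (–S–CH₃).
Matching residues: C4, M8, C9, C10, M11, M12, M16.

7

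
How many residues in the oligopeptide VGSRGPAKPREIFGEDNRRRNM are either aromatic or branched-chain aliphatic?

3

Aromatic: F, W, Y. Branched-chain aliphatic: I, L, V.
Aromatic residues here: F13 (1).
Branched-chain aliphatic residues here: V1, I12 (2).
The two groups share no amino acid, so total = 1 + 2 = 3.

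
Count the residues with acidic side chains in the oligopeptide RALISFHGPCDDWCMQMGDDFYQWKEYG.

Aspartate (D) and glutamate (E) have carboxylic-acid side chains and are the acidic amino acids.
Matching residues: D11, D12, D19, D20, E26.

5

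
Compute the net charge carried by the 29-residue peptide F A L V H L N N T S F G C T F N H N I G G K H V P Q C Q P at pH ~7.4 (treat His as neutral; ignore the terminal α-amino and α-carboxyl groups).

+1

The side chains ionized at physiological pH are Lys/Arg (+1) and Asp/Glu (−1); with His treated as neutral, nothing else contributes.
Positive (K, R): K22 → +1.
Negative (D, E): none → −0.
Net charge = (+1) + (−0) = +1.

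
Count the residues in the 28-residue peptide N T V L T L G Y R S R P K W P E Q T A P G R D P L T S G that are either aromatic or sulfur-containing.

2

Aromatic: F, W, Y. Sulfur-containing: C, M.
Aromatic residues here: Y8, W14 (2).
Sulfur-containing residues here: none (0).
The two groups share no amino acid, so total = 2 + 0 = 2.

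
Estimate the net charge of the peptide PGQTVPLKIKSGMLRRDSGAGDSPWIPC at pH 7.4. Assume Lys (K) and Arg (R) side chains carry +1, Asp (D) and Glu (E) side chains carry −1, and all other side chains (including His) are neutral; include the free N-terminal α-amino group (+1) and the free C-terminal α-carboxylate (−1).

+2

Positive (K, R): K8, K10, R15, R16 → +4.
Negative (D, E): D17, D22 → −2.
The N-terminus (+1) and C-terminus (−1) cancel.
Net charge = (+4) + (−2) = +2.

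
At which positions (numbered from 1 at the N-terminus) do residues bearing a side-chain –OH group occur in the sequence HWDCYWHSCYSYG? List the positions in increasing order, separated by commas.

5, 8, 10, 11, 12

The –OH-bearing residues are Ser, Thr (aliphatic alcohols), and Tyr (phenol).
Matching residues: Y5, S8, Y10, S11, Y12.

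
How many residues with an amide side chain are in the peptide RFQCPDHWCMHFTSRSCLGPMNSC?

Only N (asparagine) and Q (glutamine) carry a side-chain carboxamide.
Matching residues: Q3, N22.

2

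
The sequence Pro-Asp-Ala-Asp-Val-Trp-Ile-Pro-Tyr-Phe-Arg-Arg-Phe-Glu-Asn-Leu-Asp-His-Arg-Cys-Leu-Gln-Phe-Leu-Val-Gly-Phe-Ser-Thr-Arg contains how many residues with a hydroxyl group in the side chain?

The –OH-bearing residues are Ser, Thr (aliphatic alcohols), and Tyr (phenol).
Matching residues: Tyr9, Ser28, Thr29.

3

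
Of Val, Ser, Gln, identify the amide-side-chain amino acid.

The amide-side-chain residues are Asn (N) and Gln (Q).
Of the listed options, only Gln belongs to this group.

Gln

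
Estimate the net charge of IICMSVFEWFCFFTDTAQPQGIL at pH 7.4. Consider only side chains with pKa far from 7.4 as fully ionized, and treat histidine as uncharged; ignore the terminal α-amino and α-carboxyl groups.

At pH ~7.4 the Lys and Arg side chains are protonated (+1), the Asp and Glu side chains are deprotonated (−1), and with His taken as neutral all other side chains carry no charge.
Positive (K, R): none → +0.
Negative (D, E): E8, D15 → −2.
Net charge = (+0) + (−2) = −2.

-2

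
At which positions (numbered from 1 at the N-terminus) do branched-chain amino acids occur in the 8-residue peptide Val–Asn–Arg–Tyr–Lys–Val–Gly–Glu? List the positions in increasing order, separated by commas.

1, 6

Valine (V), leucine (L), and isoleucine (I) are the branched-chain amino acids.
Matching residues: Val1, Val6.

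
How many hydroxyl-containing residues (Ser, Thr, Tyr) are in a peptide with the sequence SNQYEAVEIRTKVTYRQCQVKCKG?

Matching residues: S1, Y4, T11, T14, Y15.

5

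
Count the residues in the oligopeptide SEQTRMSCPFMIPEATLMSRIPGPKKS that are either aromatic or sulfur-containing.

Aromatic: F, W, Y. Sulfur-containing: C, M.
Aromatic residues here: F10 (1).
Sulfur-containing residues here: M6, C8, M11, M18 (4).
The two groups share no amino acid, so total = 1 + 4 = 5.

5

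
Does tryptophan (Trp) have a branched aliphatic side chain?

No

Valine (V), leucine (L), and isoleucine (I) are the branched-chain amino acids.
Tryptophan is not in this group.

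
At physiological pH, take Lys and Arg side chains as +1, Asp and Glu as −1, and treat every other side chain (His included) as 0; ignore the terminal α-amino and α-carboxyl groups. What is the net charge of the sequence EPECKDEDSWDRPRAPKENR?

Positive (K, R): K5, R12, R14, K17, R20 → +5.
Negative (D, E): E1, E3, D6, E7, D8, D11, E18 → −7.
Net charge = (+5) + (−7) = −2.

-2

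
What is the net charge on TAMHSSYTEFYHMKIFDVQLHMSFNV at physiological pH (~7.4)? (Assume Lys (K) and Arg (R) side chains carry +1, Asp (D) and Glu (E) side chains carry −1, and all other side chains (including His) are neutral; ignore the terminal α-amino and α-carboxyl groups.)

Positive (K, R): K14 → +1.
Negative (D, E): E9, D17 → −2.
Net charge = (+1) + (−2) = −1.

-1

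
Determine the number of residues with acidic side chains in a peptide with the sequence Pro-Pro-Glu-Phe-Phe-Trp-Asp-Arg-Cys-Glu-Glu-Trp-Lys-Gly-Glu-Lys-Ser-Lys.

5

The acidic residues are Asp (D) and Glu (E), whose side chains end in a carboxylate group.
Matching residues: Glu3, Asp7, Glu10, Glu11, Glu15.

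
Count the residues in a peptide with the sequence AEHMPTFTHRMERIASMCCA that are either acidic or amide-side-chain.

Acidic: D, E. Amide-side-chain: N, Q.
Acidic residues here: E2, E12 (2).
Amide-side-chain residues here: none (0).
The two groups share no amino acid, so total = 2 + 0 = 2.

2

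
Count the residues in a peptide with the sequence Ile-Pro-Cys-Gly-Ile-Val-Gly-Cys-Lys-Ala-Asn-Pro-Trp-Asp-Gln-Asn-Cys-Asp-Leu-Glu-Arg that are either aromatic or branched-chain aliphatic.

Aromatic: F, W, Y. Branched-chain aliphatic: I, L, V.
Aromatic residues here: Trp13 (1).
Branched-chain aliphatic residues here: Ile1, Ile5, Val6, Leu19 (4).
The two groups share no amino acid, so total = 1 + 4 = 5.

5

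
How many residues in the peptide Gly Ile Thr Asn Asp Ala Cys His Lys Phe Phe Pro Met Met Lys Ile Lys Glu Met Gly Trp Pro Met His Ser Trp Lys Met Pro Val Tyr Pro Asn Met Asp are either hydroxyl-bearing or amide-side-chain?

Hydroxyl-bearing: S, T, Y. Amide-side-chain: N, Q.
Hydroxyl-bearing residues here: Thr3, Ser25, Tyr31 (3).
Amide-side-chain residues here: Asn4, Asn33 (2).
The two groups share no amino acid, so total = 3 + 2 = 5.

5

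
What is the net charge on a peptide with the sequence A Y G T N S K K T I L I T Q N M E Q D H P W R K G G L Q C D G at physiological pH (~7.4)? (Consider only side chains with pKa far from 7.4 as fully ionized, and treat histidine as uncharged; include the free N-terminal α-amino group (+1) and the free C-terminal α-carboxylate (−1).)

At pH ~7.4 the Lys and Arg side chains are protonated (+1), the Asp and Glu side chains are deprotonated (−1), and with His taken as neutral all other side chains carry no charge.
Positive (K, R): K7, K8, R23, K24 → +4.
Negative (D, E): E17, D19, D30 → −3.
The N-terminus (+1) and C-terminus (−1) cancel.
Net charge = (+4) + (−3) = +1.

+1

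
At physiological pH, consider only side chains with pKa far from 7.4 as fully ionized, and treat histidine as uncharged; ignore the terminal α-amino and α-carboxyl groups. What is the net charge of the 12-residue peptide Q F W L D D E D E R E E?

Near pH 7.4, K and R contribute +1 each, D and E contribute −1 each, and every other side chain (His included, as stated) is uncharged.
Positive (K, R): R10 → +1.
Negative (D, E): D5, D6, E7, D8, E9, E11, E12 → −7.
Net charge = (+1) + (−7) = −6.

-6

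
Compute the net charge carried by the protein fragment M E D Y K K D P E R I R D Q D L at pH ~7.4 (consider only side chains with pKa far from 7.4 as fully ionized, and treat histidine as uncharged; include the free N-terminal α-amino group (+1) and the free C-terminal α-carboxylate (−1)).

Near pH 7.4, K and R contribute +1 each, D and E contribute −1 each, and every other side chain (His included, as stated) is uncharged.
Positive (K, R): K5, K6, R10, R12 → +4.
Negative (D, E): E2, D3, D7, E9, D13, D15 → −6.
The N-terminus (+1) and C-terminus (−1) cancel.
Net charge = (+4) + (−6) = −2.

-2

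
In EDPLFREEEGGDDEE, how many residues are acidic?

9

The acidic residues are Asp (D) and Glu (E), whose side chains end in a carboxylate group.
Matching residues: E1, D2, E7, E8, E9, D12, D13, E14, E15.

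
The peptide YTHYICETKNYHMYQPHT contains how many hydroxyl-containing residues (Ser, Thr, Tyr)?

7

Matching residues: Y1, T2, Y4, T8, Y11, Y14, T18.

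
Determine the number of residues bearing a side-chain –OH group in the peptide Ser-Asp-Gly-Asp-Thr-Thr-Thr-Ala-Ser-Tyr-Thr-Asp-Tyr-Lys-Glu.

Serine (S), threonine (T), and tyrosine (Y) each carry a hydroxyl group on the side chain.
Matching residues: Ser1, Thr5, Thr6, Thr7, Ser9, Tyr10, Thr11, Tyr13.

8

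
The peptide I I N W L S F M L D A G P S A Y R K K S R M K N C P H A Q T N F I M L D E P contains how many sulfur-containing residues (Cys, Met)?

Matching residues: M8, M22, C25, M34.

4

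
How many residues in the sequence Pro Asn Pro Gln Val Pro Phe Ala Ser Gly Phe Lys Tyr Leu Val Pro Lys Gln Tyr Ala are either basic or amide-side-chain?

Basic: H, K, R. Amide-side-chain: N, Q.
Basic residues here: Lys12, Lys17 (2).
Amide-side-chain residues here: Asn2, Gln4, Gln18 (3).
The two groups share no amino acid, so total = 2 + 3 = 5.

5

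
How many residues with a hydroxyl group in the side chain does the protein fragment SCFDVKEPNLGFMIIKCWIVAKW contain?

Serine (S), threonine (T), and tyrosine (Y) each carry a hydroxyl group on the side chain.
Matching residues: S1.

1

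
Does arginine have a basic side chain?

Yes

K, R, and H are the three residues with basic side chains (ε-amine, guanidinium, and imidazole respectively).
Arginine is in this group.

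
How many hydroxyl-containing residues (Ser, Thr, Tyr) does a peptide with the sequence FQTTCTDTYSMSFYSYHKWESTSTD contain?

14

Matching residues: T3, T4, T6, T8, Y9, S10, S12, Y14, S15, Y16, S21, T22, S23, T24.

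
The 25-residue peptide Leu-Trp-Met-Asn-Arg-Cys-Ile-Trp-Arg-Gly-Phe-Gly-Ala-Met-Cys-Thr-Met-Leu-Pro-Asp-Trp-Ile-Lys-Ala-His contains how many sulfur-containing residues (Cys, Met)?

Matching residues: Met3, Cys6, Met14, Cys15, Met17.

5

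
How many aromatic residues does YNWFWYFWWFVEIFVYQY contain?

Phenylalanine (F), tryptophan (W), and tyrosine (Y) have aromatic ring side chains.
Matching residues: Y1, W3, F4, W5, Y6, F7, W8, W9, F10, F14, Y16, Y18.

12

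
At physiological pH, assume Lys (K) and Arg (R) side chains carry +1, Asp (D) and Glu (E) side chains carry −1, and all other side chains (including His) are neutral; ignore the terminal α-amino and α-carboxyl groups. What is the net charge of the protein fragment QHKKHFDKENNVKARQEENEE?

Positive (K, R): K3, K4, K8, K13, R15 → +5.
Negative (D, E): D7, E9, E17, E18, E20, E21 → −6.
Net charge = (+5) + (−6) = −1.

-1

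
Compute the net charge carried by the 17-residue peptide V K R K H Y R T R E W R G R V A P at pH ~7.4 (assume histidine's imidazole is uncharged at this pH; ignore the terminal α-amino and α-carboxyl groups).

The side chains ionized at physiological pH are Lys/Arg (+1) and Asp/Glu (−1); with His treated as neutral, nothing else contributes.
Positive (K, R): K2, R3, K4, R7, R9, R12, R14 → +7.
Negative (D, E): E10 → −1.
Net charge = (+7) + (−1) = +6.

+6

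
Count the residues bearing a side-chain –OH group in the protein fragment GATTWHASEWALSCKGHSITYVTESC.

9

The –OH-bearing residues are Ser, Thr (aliphatic alcohols), and Tyr (phenol).
Matching residues: T3, T4, S8, S13, S18, T20, Y21, T23, S25.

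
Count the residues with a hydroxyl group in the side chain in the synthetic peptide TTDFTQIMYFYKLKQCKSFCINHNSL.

Serine (S), threonine (T), and tyrosine (Y) each carry a hydroxyl group on the side chain.
Matching residues: T1, T2, T5, Y9, Y11, S18, S25.

7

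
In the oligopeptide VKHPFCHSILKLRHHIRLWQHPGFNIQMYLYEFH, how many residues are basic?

10

K, R, and H are the three residues with basic side chains (ε-amine, guanidinium, and imidazole respectively).
Matching residues: K2, H3, H7, K11, R13, H14, H15, R17, H21, H34.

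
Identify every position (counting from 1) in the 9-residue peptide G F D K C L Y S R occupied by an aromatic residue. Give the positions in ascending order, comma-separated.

2, 7

F, W, and Y each carry an aromatic ring on the side chain.
Matching residues: F2, Y7.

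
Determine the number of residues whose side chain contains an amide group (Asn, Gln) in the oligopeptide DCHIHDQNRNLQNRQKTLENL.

Matching residues: Q7, N8, N10, Q12, N13, Q15, N20.

7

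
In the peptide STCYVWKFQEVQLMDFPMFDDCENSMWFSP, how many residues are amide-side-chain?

3

The amide-side-chain residues are Asn (N) and Gln (Q).
Matching residues: Q9, Q12, N24.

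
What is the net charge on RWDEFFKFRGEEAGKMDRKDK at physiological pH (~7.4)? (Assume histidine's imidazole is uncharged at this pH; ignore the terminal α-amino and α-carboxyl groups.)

Near pH 7.4, K and R contribute +1 each, D and E contribute −1 each, and every other side chain (His included, as stated) is uncharged.
Positive (K, R): R1, K7, R9, K15, R18, K19, K21 → +7.
Negative (D, E): D3, E4, E11, E12, D17, D20 → −6.
Net charge = (+7) + (−6) = +1.

+1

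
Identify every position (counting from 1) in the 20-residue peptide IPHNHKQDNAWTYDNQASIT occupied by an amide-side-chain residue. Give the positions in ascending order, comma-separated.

4, 7, 9, 15, 16

Asparagine (N) and glutamine (Q) have uncharged amide side chains.
Matching residues: N4, Q7, N9, N15, Q16.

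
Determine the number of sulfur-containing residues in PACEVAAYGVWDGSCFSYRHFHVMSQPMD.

The sulfur-bearing residues are cysteine (–SH) and methionine (–S–CH₃).
Matching residues: C3, C15, M24, M28.

4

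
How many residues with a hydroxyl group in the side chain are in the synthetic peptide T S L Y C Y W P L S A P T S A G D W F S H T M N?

Serine (S), threonine (T), and tyrosine (Y) each carry a hydroxyl group on the side chain.
Matching residues: T1, S2, Y4, Y6, S10, T13, S14, S20, T22.

9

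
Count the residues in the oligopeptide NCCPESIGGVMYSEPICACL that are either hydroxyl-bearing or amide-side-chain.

Hydroxyl-bearing: S, T, Y. Amide-side-chain: N, Q.
Hydroxyl-bearing residues here: S6, Y12, S13 (3).
Amide-side-chain residues here: N1 (1).
The two groups share no amino acid, so total = 3 + 1 = 4.

4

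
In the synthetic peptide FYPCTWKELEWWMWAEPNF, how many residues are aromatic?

7

The aromatic amino acids are Phe (F, benzyl), Trp (W, indole), and Tyr (Y, phenol).
Matching residues: F1, Y2, W6, W11, W12, W14, F19.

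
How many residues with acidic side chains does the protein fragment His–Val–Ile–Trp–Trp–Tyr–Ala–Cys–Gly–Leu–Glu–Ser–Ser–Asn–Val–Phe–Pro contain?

The acidic residues are Asp (D) and Glu (E), whose side chains end in a carboxylate group.
Matching residues: Glu11.

1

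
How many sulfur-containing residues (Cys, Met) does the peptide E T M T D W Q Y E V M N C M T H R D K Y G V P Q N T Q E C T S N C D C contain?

Matching residues: M3, M11, C13, M14, C29, C33, C35.

7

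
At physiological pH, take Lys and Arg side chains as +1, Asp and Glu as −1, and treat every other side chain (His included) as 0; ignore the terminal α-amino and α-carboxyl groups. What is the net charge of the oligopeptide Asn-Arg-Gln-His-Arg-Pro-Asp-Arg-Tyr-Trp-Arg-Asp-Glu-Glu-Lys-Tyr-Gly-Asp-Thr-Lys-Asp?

0

Positive (K, R): Arg2, Arg5, Arg8, Arg11, Lys15, Lys20 → +6.
Negative (D, E): Asp7, Asp12, Glu13, Glu14, Asp18, Asp21 → −6.
Net charge = (+6) + (−6) = 0.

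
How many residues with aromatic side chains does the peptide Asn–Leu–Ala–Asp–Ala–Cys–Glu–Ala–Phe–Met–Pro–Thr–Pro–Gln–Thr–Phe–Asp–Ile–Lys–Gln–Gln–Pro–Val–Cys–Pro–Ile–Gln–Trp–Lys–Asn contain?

3

Phenylalanine (F), tryptophan (W), and tyrosine (Y) have aromatic ring side chains.
Matching residues: Phe9, Phe16, Trp28.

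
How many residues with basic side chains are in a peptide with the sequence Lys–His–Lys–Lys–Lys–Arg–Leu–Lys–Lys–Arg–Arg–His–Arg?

K, R, and H are the three residues with basic side chains (ε-amine, guanidinium, and imidazole respectively).
Matching residues: Lys1, His2, Lys3, Lys4, Lys5, Arg6, Lys8, Lys9, Arg10, Arg11, His12, Arg13.

12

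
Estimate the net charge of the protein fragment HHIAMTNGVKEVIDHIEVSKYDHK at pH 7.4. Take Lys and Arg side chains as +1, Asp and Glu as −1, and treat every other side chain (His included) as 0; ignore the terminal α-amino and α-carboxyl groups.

-1

Positive (K, R): K10, K20, K24 → +3.
Negative (D, E): E11, D14, E17, D22 → −4.
Net charge = (+3) + (−4) = −1.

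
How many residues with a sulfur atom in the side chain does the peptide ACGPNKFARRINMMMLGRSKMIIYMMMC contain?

9

Only Cys (C) and Met (M) have a sulfur atom in the side chain.
Matching residues: C2, M13, M14, M15, M21, M25, M26, M27, C28.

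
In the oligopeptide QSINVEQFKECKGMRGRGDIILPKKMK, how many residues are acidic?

Aspartate (D) and glutamate (E) have carboxylic-acid side chains and are the acidic amino acids.
Matching residues: E6, E10, D19.

3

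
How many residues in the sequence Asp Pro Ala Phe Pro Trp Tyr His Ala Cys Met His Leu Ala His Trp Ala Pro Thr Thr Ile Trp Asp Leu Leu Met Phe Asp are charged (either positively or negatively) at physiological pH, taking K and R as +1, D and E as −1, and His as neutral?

Charged side chains at pH ~7.4: K, R (positive); D, E (negative).
Matching residues: Asp1, Asp23, Asp28.

3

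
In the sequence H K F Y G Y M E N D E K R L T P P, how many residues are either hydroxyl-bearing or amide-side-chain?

Hydroxyl-bearing: S, T, Y. Amide-side-chain: N, Q.
Hydroxyl-bearing residues here: Y4, Y6, T15 (3).
Amide-side-chain residues here: N9 (1).
The two groups share no amino acid, so total = 3 + 1 = 4.

4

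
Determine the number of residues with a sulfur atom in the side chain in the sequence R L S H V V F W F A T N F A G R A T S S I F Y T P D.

Cysteine (C, thiol) and methionine (M, thioether) are the two sulfur-containing amino acids.
None of the 26 residues belong to this group.

0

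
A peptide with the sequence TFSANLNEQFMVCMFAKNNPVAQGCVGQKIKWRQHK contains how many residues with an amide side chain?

8

Asparagine (N) and glutamine (Q) have uncharged amide side chains.
Matching residues: N5, N7, Q9, N18, N19, Q23, Q28, Q34.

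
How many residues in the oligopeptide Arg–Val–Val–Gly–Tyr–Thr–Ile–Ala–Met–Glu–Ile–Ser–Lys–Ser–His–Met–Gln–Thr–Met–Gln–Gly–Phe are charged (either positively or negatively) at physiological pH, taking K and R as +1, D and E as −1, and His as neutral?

3

Charged side chains at pH ~7.4: K, R (positive); D, E (negative).
Matching residues: Arg1, Glu10, Lys13.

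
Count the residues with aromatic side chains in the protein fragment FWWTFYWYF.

8

Phenylalanine (F), tryptophan (W), and tyrosine (Y) have aromatic ring side chains.
Matching residues: F1, W2, W3, F5, Y6, W7, Y8, F9.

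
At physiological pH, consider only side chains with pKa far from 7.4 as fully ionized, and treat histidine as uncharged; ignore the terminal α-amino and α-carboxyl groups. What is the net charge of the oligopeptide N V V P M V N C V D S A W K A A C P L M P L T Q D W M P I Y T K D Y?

-1

At pH ~7.4 the Lys and Arg side chains are protonated (+1), the Asp and Glu side chains are deprotonated (−1), and with His taken as neutral all other side chains carry no charge.
Positive (K, R): K14, K32 → +2.
Negative (D, E): D10, D25, D33 → −3.
Net charge = (+2) + (−3) = −1.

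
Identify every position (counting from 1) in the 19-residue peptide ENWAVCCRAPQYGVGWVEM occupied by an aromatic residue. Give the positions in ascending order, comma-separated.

F, W, and Y each carry an aromatic ring on the side chain.
Matching residues: W3, Y12, W16.

3, 12, 16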